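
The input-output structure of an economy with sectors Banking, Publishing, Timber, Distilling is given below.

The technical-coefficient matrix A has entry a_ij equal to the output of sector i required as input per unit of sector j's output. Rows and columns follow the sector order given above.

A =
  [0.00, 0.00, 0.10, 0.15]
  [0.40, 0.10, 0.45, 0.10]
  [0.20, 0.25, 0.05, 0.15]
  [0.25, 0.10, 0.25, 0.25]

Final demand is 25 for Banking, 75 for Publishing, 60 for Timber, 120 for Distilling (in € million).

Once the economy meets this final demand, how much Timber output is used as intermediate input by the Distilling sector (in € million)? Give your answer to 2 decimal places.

I − A =
  [   1.00     0.00    -0.10    -0.15]
  [  -0.40     0.90    -0.45    -0.10]
  [  -0.20    -0.25     0.95    -0.15]
  [  -0.25    -0.10    -0.25     0.75]
Compute the cofactors C_ij = (−1)^(i+j)·(3×3 minor ij) of I−A; the adjugate is their transpose:
adj(I−A) = Cᵀ =
  [ 0.500625   0.043875   0.107000   0.127375]
  [ 0.383125   0.613125   0.393125   0.237000]
  [ 0.254000   0.196125   0.625250   0.202000]
  [ 0.302625   0.161750   0.296500   0.714500]
det(I−A) = Σ_j (I−A)_1j·C_1j = (1.00)(0.500625) + (0.00)(0.383125) + (-0.10)(0.254000) + (-0.15)(0.302625) = 0.42983125
(I − A)⁻¹ = adj(I−A) / det(I−A) ≈
  [   1.1647     0.1021     0.2489     0.2963]
  [   0.8913     1.4264     0.9146     0.5514]
  [   0.5909     0.4563     1.4546     0.4700]
  [   0.7041     0.3763     0.6898     1.6623]
First solve x = (I − A)⁻¹ d = adj(I−A)·d / det(I−A); in particular x_D = (0.302625·25 + 0.161750·75 + 0.296500·60 + 0.714500·120) / 0.42983125 = 123.226875 / 0.42983125 ≈ 286.6866.
Intermediate flow from T to D: z_TD = a_TD · x_D = 0.15 × 123.226875 / 0.42983125 = 18.48403125 / 0.42983125 ≈ 43.00.

z_TD = 43.00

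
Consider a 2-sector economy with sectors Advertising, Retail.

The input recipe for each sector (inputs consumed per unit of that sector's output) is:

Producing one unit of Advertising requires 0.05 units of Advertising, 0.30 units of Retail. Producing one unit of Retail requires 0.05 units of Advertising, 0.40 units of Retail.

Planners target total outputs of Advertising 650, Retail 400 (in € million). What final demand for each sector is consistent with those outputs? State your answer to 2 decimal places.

d_A = 597.50, d_R = 45.00

I − A =
  [   0.95    -0.05]
  [  -0.30     0.60]
d = (I − A) x:
  d_A = (+0.95)·650 + (-0.05)·400 = 597.50
  d_R = (-0.30)·650 + (+0.60)·400 = 45.00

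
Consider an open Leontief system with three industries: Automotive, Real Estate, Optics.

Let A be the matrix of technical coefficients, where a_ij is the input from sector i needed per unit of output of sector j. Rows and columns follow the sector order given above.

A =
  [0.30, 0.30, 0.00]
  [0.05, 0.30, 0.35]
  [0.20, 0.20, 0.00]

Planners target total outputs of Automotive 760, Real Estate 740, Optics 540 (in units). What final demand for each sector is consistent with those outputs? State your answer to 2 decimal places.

d_1 = 310.00, d_2 = 291.00, d_3 = 240.00

I − A =
  [   0.70    -0.30     0.00]
  [  -0.05     0.70    -0.35]
  [  -0.20    -0.20     1.00]
d = (I − A) x:
  d_1 = (+0.70)·760 + (-0.30)·740 + (+0.00)·540 = 310.00
  d_2 = (-0.05)·760 + (+0.70)·740 + (-0.35)·540 = 291.00
  d_3 = (-0.20)·760 + (-0.20)·740 + (+1.00)·540 = 240.00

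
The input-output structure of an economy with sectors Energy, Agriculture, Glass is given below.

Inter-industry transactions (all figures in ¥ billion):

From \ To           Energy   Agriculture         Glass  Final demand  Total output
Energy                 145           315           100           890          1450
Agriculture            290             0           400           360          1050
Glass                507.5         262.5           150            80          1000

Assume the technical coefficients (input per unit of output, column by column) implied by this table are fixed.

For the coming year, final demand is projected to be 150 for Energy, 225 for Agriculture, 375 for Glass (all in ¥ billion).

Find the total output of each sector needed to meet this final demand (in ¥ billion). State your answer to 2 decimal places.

Technical coefficients a_ij = z_ij / X_j:
  a_EE = 145/1450 = 0.10, a_AE = 290/1450 = 0.20, a_GE = 507.5/1450 = 0.35
  a_EA = 315/1050 = 0.30, a_AA = 0/1050 = 0.00, a_GA = 262.5/1050 = 0.25
  a_EG = 100/1000 = 0.10, a_AG = 400/1000 = 0.40, a_GG = 150/1000 = 0.15
I − A =
  [   0.90    -0.30    -0.10]
  [  -0.20     1.00    -0.40]
  [  -0.35    -0.25     0.85]
Cofactors of I−A, C_ij = (−1)^(i+j)·(minor ij) (rows/columns in the sector order above):
  C_11 = (1.00)(0.85) − (-0.40)(-0.25) = 0.7500
  C_12 = −[(-0.20)(0.85) − (-0.40)(-0.35)] = 0.3100
  C_13 = (-0.20)(-0.25) − (1.00)(-0.35) = 0.4000
  C_21 = −[(-0.30)(0.85) − (-0.10)(-0.25)] = 0.2800
  C_22 = (0.90)(0.85) − (-0.10)(-0.35) = 0.7300
  C_23 = −[(0.90)(-0.25) − (-0.30)(-0.35)] = 0.3300
  C_31 = (-0.30)(-0.40) − (-0.10)(1.00) = 0.2200
  C_32 = −[(0.90)(-0.40) − (-0.10)(-0.20)] = 0.3800
  C_33 = (0.90)(1.00) − (-0.30)(-0.20) = 0.8400
det(I−A) = Σ_j (I−A)_1j·C_1j = (0.90)(0.7500) + (-0.30)(0.3100) + (-0.10)(0.4000) = 0.5420
adj(I−A) = Cᵀ =
  [ 0.7500   0.2800   0.2200]
  [ 0.3100   0.7300   0.3800]
  [ 0.4000   0.3300   0.8400]
(I − A)⁻¹ = adj(I−A) / det(I−A) ≈
  [   1.3838     0.5166     0.4059]
  [   0.5720     1.3469     0.7011]
  [   0.7380     0.6089     1.5498]
x = (I − A)⁻¹ d = adj(I−A)·d / det(I−A), with det(I−A) = 0.5420:
  x_E = (0.7500·150 + 0.2800·225 + 0.2200·375) / 0.5420 = 258.00 / 0.5420 ≈ 476.01
  x_A = (0.3100·150 + 0.7300·225 + 0.3800·375) / 0.5420 = 353.25 / 0.5420 ≈ 651.75
  x_G = (0.4000·150 + 0.3300·225 + 0.8400·375) / 0.5420 = 449.25 / 0.5420 ≈ 828.87

x_E = 476.01, x_A = 651.75, x_G = 828.87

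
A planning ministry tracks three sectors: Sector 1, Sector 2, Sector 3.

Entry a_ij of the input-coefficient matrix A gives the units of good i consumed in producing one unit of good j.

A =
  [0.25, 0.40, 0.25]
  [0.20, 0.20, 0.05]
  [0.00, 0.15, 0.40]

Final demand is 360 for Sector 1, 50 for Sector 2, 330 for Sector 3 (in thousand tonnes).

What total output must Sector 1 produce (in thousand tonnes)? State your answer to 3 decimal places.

I − A =
  [   0.75    -0.40    -0.25]
  [  -0.20     0.80    -0.05]
  [   0.00    -0.15     0.60]
Cofactors of I−A, C_ij = (−1)^(i+j)·(minor ij) (rows/columns in the sector order above):
  C_11 = (0.80)(0.60) − (-0.05)(-0.15) = 0.4725
  C_12 = −[(-0.20)(0.60) − (-0.05)(0.00)] = 0.1200
  C_13 = (-0.20)(-0.15) − (0.80)(0.00) = 0.0300
  C_21 = −[(-0.40)(0.60) − (-0.25)(-0.15)] = 0.2775
  C_22 = (0.75)(0.60) − (-0.25)(0.00) = 0.4500
  C_23 = −[(0.75)(-0.15) − (-0.40)(0.00)] = 0.1125
  C_31 = (-0.40)(-0.05) − (-0.25)(0.80) = 0.2200
  C_32 = −[(0.75)(-0.05) − (-0.25)(-0.20)] = 0.0875
  C_33 = (0.75)(0.80) − (-0.40)(-0.20) = 0.5200
det(I−A) = Σ_j (I−A)_1j·C_1j = (0.75)(0.4725) + (-0.40)(0.1200) + (-0.25)(0.0300) = 0.298875
adj(I−A) = Cᵀ =
  [ 0.4725   0.2775   0.2200]
  [ 0.1200   0.4500   0.0875]
  [ 0.0300   0.1125   0.5200]
(I − A)⁻¹ = adj(I−A) / det(I−A) ≈
  [   1.5809     0.9285     0.7361]
  [   0.4015     1.5056     0.2928]
  [   0.1004     0.3764     1.7399]
x = (I − A)⁻¹ d = adj(I−A)·d / det(I−A), with det(I−A) = 0.298875:
  x_1 = (0.4725·360 + 0.2775·50 + 0.2200·330) / 0.298875 = 256.575 / 0.298875 ≈ 858.469
  x_2 = (0.1200·360 + 0.4500·50 + 0.0875·330) / 0.298875 = 94.575 / 0.298875 ≈ 316.437
  x_3 = (0.0300·360 + 0.1125·50 + 0.5200·330) / 0.298875 = 188.025 / 0.298875 ≈ 629.109

x_1 = 858.469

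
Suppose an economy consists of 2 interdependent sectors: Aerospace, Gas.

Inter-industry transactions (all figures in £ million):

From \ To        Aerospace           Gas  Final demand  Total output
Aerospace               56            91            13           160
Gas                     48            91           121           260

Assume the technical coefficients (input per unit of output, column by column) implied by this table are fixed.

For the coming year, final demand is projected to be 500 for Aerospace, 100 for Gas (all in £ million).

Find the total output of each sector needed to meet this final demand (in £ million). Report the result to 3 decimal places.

x_A = 1133.858, x_G = 677.165

Technical coefficients a_ij = z_ij / X_j:
  a_AA = 56/160 = 0.35, a_GA = 48/160 = 0.30
  a_AG = 91/260 = 0.35, a_GG = 91/260 = 0.35
I − A =
  [   0.65    -0.35]
  [  -0.30     0.65]
det(I−A) = (0.65)(0.65) − (-0.35)(-0.30) = 0.3175
adj(I−A) = [[0.65, 0.35], [0.30, 0.65]]
(I − A)⁻¹ = adj(I−A) / det(I−A) ≈
  [   2.0472     1.1024]
  [   0.9449     2.0472]
x = (I − A)⁻¹ d = adj(I−A)·d / det(I−A), with det(I−A) = 0.3175:
  x_A = (0.65·500 + 0.35·100) / 0.3175 = 360.00 / 0.3175 ≈ 1133.858
  x_G = (0.30·500 + 0.65·100) / 0.3175 = 215.00 / 0.3175 ≈ 677.165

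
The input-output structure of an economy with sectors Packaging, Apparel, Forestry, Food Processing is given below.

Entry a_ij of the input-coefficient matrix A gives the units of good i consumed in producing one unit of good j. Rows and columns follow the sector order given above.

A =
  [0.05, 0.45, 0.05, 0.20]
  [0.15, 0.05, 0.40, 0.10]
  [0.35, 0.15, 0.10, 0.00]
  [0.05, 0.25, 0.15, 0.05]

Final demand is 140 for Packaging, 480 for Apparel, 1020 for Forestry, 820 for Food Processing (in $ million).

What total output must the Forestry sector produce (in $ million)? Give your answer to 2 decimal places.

I − A =
  [   0.95    -0.45    -0.05    -0.20]
  [  -0.15     0.95    -0.40    -0.10]
  [  -0.35    -0.15     0.90     0.00]
  [  -0.05    -0.25    -0.15     0.95]
Compute the cofactors C_ij = (−1)^(i+j)·(3×3 minor ij) of I−A; the adjugate is their transpose:
adj(I−A) = Cᵀ =
  [ 0.730500   0.441375   0.270125   0.200250]
  [ 0.271000   0.776125   0.383125   0.138750]
  [ 0.329250   0.301000   0.750250   0.101000]
  [ 0.161750   0.275000   0.233500   0.613750]
det(I−A) = Σ_j (I−A)_1j·C_1j = (0.95)(0.730500) + (-0.45)(0.271000) + (-0.05)(0.329250) + (-0.20)(0.161750) = 0.5232125
(I − A)⁻¹ = adj(I−A) / det(I−A) ≈
  [   1.3962     0.8436     0.5163     0.3827]
  [   0.5180     1.4834     0.7323     0.2652]
  [   0.6293     0.5753     1.4339     0.1930]
  [   0.3091     0.5256     0.4463     1.1730]
x = (I − A)⁻¹ d = adj(I−A)·d / det(I−A), with det(I−A) = 0.5232125:
  x_1 = (0.730500·140 + 0.441375·480 + 0.270125·1020 + 0.200250·820) / 0.5232125 = 753.8625 / 0.5232125 ≈ 1440.83
  x_2 = (0.271000·140 + 0.776125·480 + 0.383125·1020 + 0.138750·820) / 0.5232125 = 915.0425 / 0.5232125 ≈ 1748.89
  x_3 = (0.329250·140 + 0.301000·480 + 0.750250·1020 + 0.101000·820) / 0.5232125 = 1038.65 / 0.5232125 ≈ 1985.14
  x_4 = (0.161750·140 + 0.275000·480 + 0.233500·1020 + 0.613750·820) / 0.5232125 = 896.09 / 0.5232125 ≈ 1712.67

x_3 = 1985.14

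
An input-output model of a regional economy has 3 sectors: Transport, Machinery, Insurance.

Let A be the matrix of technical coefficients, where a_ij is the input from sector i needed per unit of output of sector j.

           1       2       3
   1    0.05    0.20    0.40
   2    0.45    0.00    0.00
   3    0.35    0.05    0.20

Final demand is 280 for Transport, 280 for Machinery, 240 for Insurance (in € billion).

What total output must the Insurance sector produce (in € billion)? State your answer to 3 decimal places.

I − A =
  [   0.95    -0.20    -0.40]
  [  -0.45     1.00     0.00]
  [  -0.35    -0.05     0.80]
Cofactors of I−A, C_ij = (−1)^(i+j)·(minor ij) (rows/columns in the sector order above):
  C_11 = (1.00)(0.80) − (0.00)(-0.05) = 0.8000
  C_12 = −[(-0.45)(0.80) − (0.00)(-0.35)] = 0.3600
  C_13 = (-0.45)(-0.05) − (1.00)(-0.35) = 0.3725
  C_21 = −[(-0.20)(0.80) − (-0.40)(-0.05)] = 0.1800
  C_22 = (0.95)(0.80) − (-0.40)(-0.35) = 0.6200
  C_23 = −[(0.95)(-0.05) − (-0.20)(-0.35)] = 0.1175
  C_31 = (-0.20)(0.00) − (-0.40)(1.00) = 0.4000
  C_32 = −[(0.95)(0.00) − (-0.40)(-0.45)] = 0.1800
  C_33 = (0.95)(1.00) − (-0.20)(-0.45) = 0.8600
det(I−A) = Σ_j (I−A)_1j·C_1j = (0.95)(0.8000) + (-0.20)(0.3600) + (-0.40)(0.3725) = 0.5390
adj(I−A) = Cᵀ =
  [ 0.8000   0.1800   0.4000]
  [ 0.3600   0.6200   0.1800]
  [ 0.3725   0.1175   0.8600]
(I − A)⁻¹ = adj(I−A) / det(I−A) ≈
  [   1.4842     0.3340     0.7421]
  [   0.6679     1.1503     0.3340]
  [   0.6911     0.2180     1.5955]
x = (I − A)⁻¹ d = adj(I−A)·d / det(I−A), with det(I−A) = 0.5390:
  x_1 = (0.8000·280 + 0.1800·280 + 0.4000·240) / 0.5390 = 370.40 / 0.5390 ≈ 687.199
  x_2 = (0.3600·280 + 0.6200·280 + 0.1800·240) / 0.5390 = 317.60 / 0.5390 ≈ 589.239
  x_3 = (0.3725·280 + 0.1175·280 + 0.8600·240) / 0.5390 = 343.60 / 0.5390 ≈ 637.477

x_3 = 637.477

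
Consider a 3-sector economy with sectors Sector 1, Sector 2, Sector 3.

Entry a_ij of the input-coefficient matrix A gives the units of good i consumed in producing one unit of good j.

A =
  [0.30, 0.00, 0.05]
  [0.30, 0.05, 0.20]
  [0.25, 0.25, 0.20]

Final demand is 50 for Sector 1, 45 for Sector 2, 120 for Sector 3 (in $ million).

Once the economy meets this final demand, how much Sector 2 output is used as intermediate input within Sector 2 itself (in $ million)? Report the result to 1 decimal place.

z_22 = 6.0

I − A =
  [   0.70     0.00    -0.05]
  [  -0.30     0.95    -0.20]
  [  -0.25    -0.25     0.80]
Cofactors of I−A, C_ij = (−1)^(i+j)·(minor ij) (rows/columns in the sector order above):
  C_11 = (0.95)(0.80) − (-0.20)(-0.25) = 0.7100
  C_12 = −[(-0.30)(0.80) − (-0.20)(-0.25)] = 0.2900
  C_13 = (-0.30)(-0.25) − (0.95)(-0.25) = 0.3125
  C_21 = −[(0.00)(0.80) − (-0.05)(-0.25)] = 0.0125
  C_22 = (0.70)(0.80) − (-0.05)(-0.25) = 0.5475
  C_23 = −[(0.70)(-0.25) − (0.00)(-0.25)] = 0.1750
  C_31 = (0.00)(-0.20) − (-0.05)(0.95) = 0.0475
  C_32 = −[(0.70)(-0.20) − (-0.05)(-0.30)] = 0.1550
  C_33 = (0.70)(0.95) − (0.00)(-0.30) = 0.6650
det(I−A) = Σ_j (I−A)_1j·C_1j = (0.70)(0.7100) + (0.00)(0.2900) + (-0.05)(0.3125) = 0.481375
adj(I−A) = Cᵀ =
  [ 0.7100   0.0125   0.0475]
  [ 0.2900   0.5475   0.1550]
  [ 0.3125   0.1750   0.6650]
(I − A)⁻¹ = adj(I−A) / det(I−A) ≈
  [   1.4749     0.0260     0.0987]
  [   0.6024     1.1374     0.3220]
  [   0.6492     0.3635     1.3815]
First solve x = (I − A)⁻¹ d = adj(I−A)·d / det(I−A); in particular x_2 = (0.2900·50 + 0.5475·45 + 0.1550·120) / 0.481375 = 57.7375 / 0.481375 ≈ 119.943.
Intermediate flow from 2 to 2: z_22 = a_22 · x_2 = 0.05 × 57.7375 / 0.481375 = 2.886875 / 0.481375 ≈ 6.0.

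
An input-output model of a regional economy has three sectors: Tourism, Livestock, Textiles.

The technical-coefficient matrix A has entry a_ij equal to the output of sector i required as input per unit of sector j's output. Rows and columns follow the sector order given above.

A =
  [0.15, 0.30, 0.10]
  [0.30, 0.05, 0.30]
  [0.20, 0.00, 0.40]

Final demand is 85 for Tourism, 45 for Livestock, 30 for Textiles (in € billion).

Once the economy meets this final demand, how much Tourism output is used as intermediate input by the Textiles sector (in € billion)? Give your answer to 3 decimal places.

I − A =
  [   0.85    -0.30    -0.10]
  [  -0.30     0.95    -0.30]
  [  -0.20     0.00     0.60]
Cofactors of I−A, C_ij = (−1)^(i+j)·(minor ij) (rows/columns in the sector order above):
  C_11 = (0.95)(0.60) − (-0.30)(0.00) = 0.5700
  C_12 = −[(-0.30)(0.60) − (-0.30)(-0.20)] = 0.2400
  C_13 = (-0.30)(0.00) − (0.95)(-0.20) = 0.1900
  C_21 = −[(-0.30)(0.60) − (-0.10)(0.00)] = 0.1800
  C_22 = (0.85)(0.60) − (-0.10)(-0.20) = 0.4900
  C_23 = −[(0.85)(0.00) − (-0.30)(-0.20)] = 0.0600
  C_31 = (-0.30)(-0.30) − (-0.10)(0.95) = 0.1850
  C_32 = −[(0.85)(-0.30) − (-0.10)(-0.30)] = 0.2850
  C_33 = (0.85)(0.95) − (-0.30)(-0.30) = 0.7175
det(I−A) = Σ_j (I−A)_1j·C_1j = (0.85)(0.5700) + (-0.30)(0.2400) + (-0.10)(0.1900) = 0.3935
adj(I−A) = Cᵀ =
  [ 0.5700   0.1800   0.1850]
  [ 0.2400   0.4900   0.2850]
  [ 0.1900   0.0600   0.7175]
(I − A)⁻¹ = adj(I−A) / det(I−A) ≈
  [   1.4485     0.4574     0.4701]
  [   0.6099     1.2452     0.7243]
  [   0.4828     0.1525     1.8234]
First solve x = (I − A)⁻¹ d = adj(I−A)·d / det(I−A); in particular x_3 = (0.1900·85 + 0.0600·45 + 0.7175·30) / 0.3935 = 40.375 / 0.3935 ≈ 102.60483.
Intermediate flow from 1 to 3: z_13 = a_13 · x_3 = 0.10 × 40.375 / 0.3935 = 4.0375 / 0.3935 ≈ 10.260.

z_13 = 10.260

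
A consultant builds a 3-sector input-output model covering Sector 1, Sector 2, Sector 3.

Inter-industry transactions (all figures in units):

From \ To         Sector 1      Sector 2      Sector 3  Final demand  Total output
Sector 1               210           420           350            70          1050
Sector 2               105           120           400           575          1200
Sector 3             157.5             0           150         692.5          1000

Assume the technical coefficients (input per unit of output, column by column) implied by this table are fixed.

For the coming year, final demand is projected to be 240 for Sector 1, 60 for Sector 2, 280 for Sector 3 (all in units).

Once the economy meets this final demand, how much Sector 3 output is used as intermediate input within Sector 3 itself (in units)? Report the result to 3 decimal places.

Technical coefficients a_ij = z_ij / X_j:
  a_11 = 210/1050 = 0.20, a_21 = 105/1050 = 0.10, a_31 = 157.5/1050 = 0.15
  a_12 = 420/1200 = 0.35, a_22 = 120/1200 = 0.10, a_32 = 0/1200 = 0.00
  a_13 = 350/1000 = 0.35, a_23 = 400/1000 = 0.40, a_33 = 150/1000 = 0.15
I − A =
  [   0.80    -0.35    -0.35]
  [  -0.10     0.90    -0.40]
  [  -0.15     0.00     0.85]
Cofactors of I−A, C_ij = (−1)^(i+j)·(minor ij) (rows/columns in the sector order above):
  C_11 = (0.90)(0.85) − (-0.40)(0.00) = 0.7650
  C_12 = −[(-0.10)(0.85) − (-0.40)(-0.15)] = 0.1450
  C_13 = (-0.10)(0.00) − (0.90)(-0.15) = 0.1350
  C_21 = −[(-0.35)(0.85) − (-0.35)(0.00)] = 0.2975
  C_22 = (0.80)(0.85) − (-0.35)(-0.15) = 0.6275
  C_23 = −[(0.80)(0.00) − (-0.35)(-0.15)] = 0.0525
  C_31 = (-0.35)(-0.40) − (-0.35)(0.90) = 0.4550
  C_32 = −[(0.80)(-0.40) − (-0.35)(-0.10)] = 0.3550
  C_33 = (0.80)(0.90) − (-0.35)(-0.10) = 0.6850
det(I−A) = Σ_j (I−A)_1j·C_1j = (0.80)(0.7650) + (-0.35)(0.1450) + (-0.35)(0.1350) = 0.5140
adj(I−A) = Cᵀ =
  [ 0.7650   0.2975   0.4550]
  [ 0.1450   0.6275   0.3550]
  [ 0.1350   0.0525   0.6850]
(I − A)⁻¹ = adj(I−A) / det(I−A) ≈
  [   1.4883     0.5788     0.8852]
  [   0.2821     1.2208     0.6907]
  [   0.2626     0.1021     1.3327]
First solve x = (I − A)⁻¹ d = adj(I−A)·d / det(I−A); in particular x_3 = (0.1350·240 + 0.0525·60 + 0.6850·280) / 0.5140 = 227.35 / 0.5140 ≈ 442.31518.
Intermediate flow from 3 to 3: z_33 = a_33 · x_3 = 0.15 × 227.35 / 0.5140 = 34.1025 / 0.5140 ≈ 66.347.

z_33 = 66.347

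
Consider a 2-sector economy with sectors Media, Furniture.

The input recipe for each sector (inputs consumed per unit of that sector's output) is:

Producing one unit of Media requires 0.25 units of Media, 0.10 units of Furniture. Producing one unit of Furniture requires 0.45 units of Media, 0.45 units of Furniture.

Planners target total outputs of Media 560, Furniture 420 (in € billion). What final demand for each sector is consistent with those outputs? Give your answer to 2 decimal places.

I − A =
  [   0.75    -0.45]
  [  -0.10     0.55]
d = (I − A) x:
  d_1 = (+0.75)·560 + (-0.45)·420 = 231.00
  d_2 = (-0.10)·560 + (+0.55)·420 = 175.00

d_1 = 231.00, d_2 = 175.00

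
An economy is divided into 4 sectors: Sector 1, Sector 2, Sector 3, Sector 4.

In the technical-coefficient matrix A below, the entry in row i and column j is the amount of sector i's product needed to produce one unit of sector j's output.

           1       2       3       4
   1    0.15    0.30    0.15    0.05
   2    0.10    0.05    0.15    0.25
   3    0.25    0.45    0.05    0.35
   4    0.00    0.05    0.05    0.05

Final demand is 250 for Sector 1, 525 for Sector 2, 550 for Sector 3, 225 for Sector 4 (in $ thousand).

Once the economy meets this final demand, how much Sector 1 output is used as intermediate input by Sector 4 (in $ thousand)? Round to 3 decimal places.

I − A =
  [   0.85    -0.30    -0.15    -0.05]
  [  -0.10     0.95    -0.15    -0.25]
  [  -0.25    -0.45     0.95    -0.35]
  [   0.00    -0.05    -0.05     0.95]
Compute the cofactors C_ij = (−1)^(i+j)·(3×3 minor ij) of I−A; the adjugate is their transpose:
adj(I−A) = Cᵀ =
  [ 0.756500   0.335750   0.182750   0.195500]
  [ 0.127250   0.716000   0.146250   0.249000]
  [ 0.267000   0.450125   0.727750   0.400625]
  [ 0.020750   0.061375   0.046000   0.627625]
det(I−A) = Σ_j (I−A)_1j·C_1j = (0.85)(0.756500) + (-0.30)(0.127250) + (-0.15)(0.267000) + (-0.05)(0.020750) = 0.5637625
(I − A)⁻¹ = adj(I−A) / det(I−A) ≈
  [   1.3419     0.5956     0.3242     0.3468]
  [   0.2257     1.2700     0.2594     0.4417]
  [   0.4736     0.7984     1.2909     0.7106]
  [   0.0368     0.1089     0.0816     1.1133]
First solve x = (I − A)⁻¹ d = adj(I−A)·d / det(I−A); in particular x_4 = (0.020750·250 + 0.061375·525 + 0.046000·550 + 0.627625·225) / 0.5637625 = 203.925 / 0.5637625 ≈ 361.72147.
Intermediate flow from 1 to 4: z_14 = a_14 · x_4 = 0.05 × 203.925 / 0.5637625 = 10.19625 / 0.5637625 ≈ 18.086.

z_14 = 18.086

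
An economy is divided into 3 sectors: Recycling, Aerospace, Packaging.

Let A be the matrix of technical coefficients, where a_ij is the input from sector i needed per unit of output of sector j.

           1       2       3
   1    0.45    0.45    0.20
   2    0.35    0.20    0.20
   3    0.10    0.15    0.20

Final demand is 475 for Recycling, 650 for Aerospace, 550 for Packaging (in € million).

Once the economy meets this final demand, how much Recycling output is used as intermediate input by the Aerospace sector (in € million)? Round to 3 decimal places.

z_12 = 1330.603

I − A =
  [   0.55    -0.45    -0.20]
  [  -0.35     0.80    -0.20]
  [  -0.10    -0.15     0.80]
Cofactors of I−A, C_ij = (−1)^(i+j)·(minor ij) (rows/columns in the sector order above):
  C_11 = (0.80)(0.80) − (-0.20)(-0.15) = 0.6100
  C_12 = −[(-0.35)(0.80) − (-0.20)(-0.10)] = 0.3000
  C_13 = (-0.35)(-0.15) − (0.80)(-0.10) = 0.1325
  C_21 = −[(-0.45)(0.80) − (-0.20)(-0.15)] = 0.3900
  C_22 = (0.55)(0.80) − (-0.20)(-0.10) = 0.4200
  C_23 = −[(0.55)(-0.15) − (-0.45)(-0.10)] = 0.1275
  C_31 = (-0.45)(-0.20) − (-0.20)(0.80) = 0.2500
  C_32 = −[(0.55)(-0.20) − (-0.20)(-0.35)] = 0.1800
  C_33 = (0.55)(0.80) − (-0.45)(-0.35) = 0.2825
det(I−A) = Σ_j (I−A)_1j·C_1j = (0.55)(0.6100) + (-0.45)(0.3000) + (-0.20)(0.1325) = 0.1740
adj(I−A) = Cᵀ =
  [ 0.6100   0.3900   0.2500]
  [ 0.3000   0.4200   0.1800]
  [ 0.1325   0.1275   0.2825]
(I − A)⁻¹ = adj(I−A) / det(I−A) ≈
  [   3.5057     2.2414     1.4368]
  [   1.7241     2.4138     1.0345]
  [   0.7615     0.7328     1.6236]
First solve x = (I − A)⁻¹ d = adj(I−A)·d / det(I−A); in particular x_2 = (0.3000·475 + 0.4200·650 + 0.1800·550) / 0.1740 = 514.50 / 0.1740 ≈ 2956.89655.
Intermediate flow from 1 to 2: z_12 = a_12 · x_2 = 0.45 × 514.50 / 0.1740 = 231.525 / 0.1740 ≈ 1330.603.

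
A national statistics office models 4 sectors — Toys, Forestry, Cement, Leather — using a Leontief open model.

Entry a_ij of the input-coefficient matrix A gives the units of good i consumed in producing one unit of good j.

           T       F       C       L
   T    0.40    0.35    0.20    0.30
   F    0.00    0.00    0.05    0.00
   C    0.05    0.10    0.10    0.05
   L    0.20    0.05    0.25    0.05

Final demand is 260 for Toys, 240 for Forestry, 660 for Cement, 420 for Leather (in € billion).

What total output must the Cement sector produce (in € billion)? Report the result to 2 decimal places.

I − A =
  [   0.60    -0.35    -0.20    -0.30]
  [   0.00     1.00    -0.05     0.00]
  [  -0.05    -0.10     0.90    -0.05]
  [  -0.20    -0.05    -0.25     0.95]
Compute the cofactors C_ij = (−1)^(i+j)·(3×3 minor ij) of I−A; the adjugate is their transpose:
adj(I−A) = Cᵀ =
  [ 0.837625   0.335375   0.282375   0.279375]
  [ 0.002875   0.436250   0.025500   0.002250]
  [ 0.057500   0.073375   0.510000   0.045000]
  [ 0.191625   0.112875   0.195000   0.526125]
det(I−A) = Σ_j (I−A)_1j·C_1j = (0.60)(0.837625) + (-0.35)(0.002875) + (-0.20)(0.057500) + (-0.30)(0.191625) = 0.43258125
(I − A)⁻¹ = adj(I−A) / det(I−A) ≈
  [   1.9363     0.7753     0.6528     0.6458]
  [   0.0066     1.0085     0.0589     0.0052]
  [   0.1329     0.1696     1.1790     0.1040]
  [   0.4430     0.2609     0.4508     1.2162]
x = (I − A)⁻¹ d = adj(I−A)·d / det(I−A), with det(I−A) = 0.43258125:
  x_T = (0.837625·260 + 0.335375·240 + 0.282375·660 + 0.279375·420) / 0.43258125 = 601.9775 / 0.43258125 ≈ 1391.59
  x_F = (0.002875·260 + 0.436250·240 + 0.025500·660 + 0.002250·420) / 0.43258125 = 123.2225 / 0.43258125 ≈ 284.85
  x_C = (0.057500·260 + 0.073375·240 + 0.510000·660 + 0.045000·420) / 0.43258125 = 388.06 / 0.43258125 ≈ 897.08
  x_L = (0.191625·260 + 0.112875·240 + 0.195000·660 + 0.526125·420) / 0.43258125 = 426.585 / 0.43258125 ≈ 986.14

x_C = 897.08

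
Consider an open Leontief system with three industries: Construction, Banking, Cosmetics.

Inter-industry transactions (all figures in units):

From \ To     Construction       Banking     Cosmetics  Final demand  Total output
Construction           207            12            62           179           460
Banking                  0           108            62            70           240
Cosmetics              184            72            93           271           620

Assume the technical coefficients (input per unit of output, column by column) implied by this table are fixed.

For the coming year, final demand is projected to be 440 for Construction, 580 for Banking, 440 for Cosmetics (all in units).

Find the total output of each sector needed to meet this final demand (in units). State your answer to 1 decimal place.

Technical coefficients a_ij = z_ij / X_j:
  a_11 = 207/460 = 0.45, a_21 = 0/460 = 0.00, a_31 = 184/460 = 0.40
  a_12 = 12/240 = 0.05, a_22 = 108/240 = 0.45, a_32 = 72/240 = 0.30
  a_13 = 62/620 = 0.10, a_23 = 62/620 = 0.10, a_33 = 93/620 = 0.15
I − A =
  [   0.55    -0.05    -0.10]
  [   0.00     0.55    -0.10]
  [  -0.40    -0.30     0.85]
Cofactors of I−A, C_ij = (−1)^(i+j)·(minor ij) (rows/columns in the sector order above):
  C_11 = (0.55)(0.85) − (-0.10)(-0.30) = 0.4375
  C_12 = −[(0.00)(0.85) − (-0.10)(-0.40)] = 0.0400
  C_13 = (0.00)(-0.30) − (0.55)(-0.40) = 0.2200
  C_21 = −[(-0.05)(0.85) − (-0.10)(-0.30)] = 0.0725
  C_22 = (0.55)(0.85) − (-0.10)(-0.40) = 0.4275
  C_23 = −[(0.55)(-0.30) − (-0.05)(-0.40)] = 0.1850
  C_31 = (-0.05)(-0.10) − (-0.10)(0.55) = 0.0600
  C_32 = −[(0.55)(-0.10) − (-0.10)(0.00)] = 0.0550
  C_33 = (0.55)(0.55) − (-0.05)(0.00) = 0.3025
det(I−A) = Σ_j (I−A)_1j·C_1j = (0.55)(0.4375) + (-0.05)(0.0400) + (-0.10)(0.2200) = 0.216625
adj(I−A) = Cᵀ =
  [ 0.4375   0.0725   0.0600]
  [ 0.0400   0.4275   0.0550]
  [ 0.2200   0.1850   0.3025]
(I − A)⁻¹ = adj(I−A) / det(I−A) ≈
  [   2.0196     0.3347     0.2770]
  [   0.1847     1.9735     0.2539]
  [   1.0156     0.8540     1.3964]
x = (I − A)⁻¹ d = adj(I−A)·d / det(I−A), with det(I−A) = 0.216625:
  x_1 = (0.4375·440 + 0.0725·580 + 0.0600·440) / 0.216625 = 260.95 / 0.216625 ≈ 1204.6
  x_2 = (0.0400·440 + 0.4275·580 + 0.0550·440) / 0.216625 = 289.75 / 0.216625 ≈ 1337.6
  x_3 = (0.2200·440 + 0.1850·580 + 0.3025·440) / 0.216625 = 337.20 / 0.216625 ≈ 1556.6

x_1 = 1204.6, x_2 = 1337.6, x_3 = 1556.6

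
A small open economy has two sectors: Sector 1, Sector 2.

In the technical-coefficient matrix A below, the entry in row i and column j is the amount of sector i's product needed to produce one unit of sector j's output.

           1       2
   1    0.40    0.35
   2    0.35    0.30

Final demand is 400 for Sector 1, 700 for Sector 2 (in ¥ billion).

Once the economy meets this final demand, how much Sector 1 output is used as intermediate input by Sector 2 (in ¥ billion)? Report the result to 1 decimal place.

I − A =
  [   0.60    -0.35]
  [  -0.35     0.70]
det(I−A) = (0.60)(0.70) − (-0.35)(-0.35) = 0.2975
adj(I−A) = [[0.70, 0.35], [0.35, 0.60]]
(I − A)⁻¹ = adj(I−A) / det(I−A) ≈
  [   2.3529     1.1765]
  [   1.1765     2.0168]
First solve x = (I − A)⁻¹ d = adj(I−A)·d / det(I−A); in particular x_2 = (0.35·400 + 0.60·700) / 0.2975 = 560.00 / 0.2975 ≈ 1882.353.
Intermediate flow from 1 to 2: z_12 = a_12 · x_2 = 0.35 × 560.00 / 0.2975 = 196.00 / 0.2975 ≈ 658.8.

z_12 = 658.8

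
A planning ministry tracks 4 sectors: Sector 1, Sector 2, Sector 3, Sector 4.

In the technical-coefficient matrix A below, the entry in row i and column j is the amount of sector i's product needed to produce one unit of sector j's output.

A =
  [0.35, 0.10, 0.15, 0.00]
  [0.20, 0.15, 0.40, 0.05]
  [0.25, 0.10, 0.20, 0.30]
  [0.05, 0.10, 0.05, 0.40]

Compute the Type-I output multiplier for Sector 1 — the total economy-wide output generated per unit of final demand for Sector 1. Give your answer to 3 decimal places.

m_1 = 3.893

I − A =
  [   0.65    -0.10    -0.15     0.00]
  [  -0.20     0.85    -0.40    -0.05]
  [  -0.25    -0.10     0.80    -0.30]
  [  -0.05    -0.10    -0.05     0.60]
Compute the cofactors C_ij = (−1)^(i+j)·(3×3 minor ij) of I−A; the adjugate is their transpose:
adj(I−A) = Cᵀ =
  [ 0.355000   0.060000   0.100000   0.055000]
  [ 0.161625   0.277500   0.176000   0.111125]
  [ 0.157250   0.075000   0.316000   0.164250]
  [ 0.069625   0.057500   0.064000   0.355125]
det(I−A) = Σ_j (I−A)_1j·C_1j = (0.65)(0.355000) + (-0.10)(0.161625) + (-0.15)(0.157250) + (0.00)(0.069625) = 0.1910
(I − A)⁻¹ = adj(I−A) / det(I−A) ≈
  [   1.8586     0.3141     0.5236     0.2880]
  [   0.8462     1.4529     0.9215     0.5818]
  [   0.8233     0.3927     1.6545     0.8599]
  [   0.3645     0.3010     0.3351     1.8593]
The output multiplier for sector j is the column-j sum of the Leontief inverse (I − A)⁻¹ = adj(I−A) / det(I−A).
Column 1 of adj(I−A): (0.355000, 0.161625, 0.157250, 0.069625); det(I−A) = 0.1910.
m_1 = (0.355000 + 0.161625 + 0.157250 + 0.069625) / 0.1910 = 0.7435 / 0.1910 ≈ 3.893.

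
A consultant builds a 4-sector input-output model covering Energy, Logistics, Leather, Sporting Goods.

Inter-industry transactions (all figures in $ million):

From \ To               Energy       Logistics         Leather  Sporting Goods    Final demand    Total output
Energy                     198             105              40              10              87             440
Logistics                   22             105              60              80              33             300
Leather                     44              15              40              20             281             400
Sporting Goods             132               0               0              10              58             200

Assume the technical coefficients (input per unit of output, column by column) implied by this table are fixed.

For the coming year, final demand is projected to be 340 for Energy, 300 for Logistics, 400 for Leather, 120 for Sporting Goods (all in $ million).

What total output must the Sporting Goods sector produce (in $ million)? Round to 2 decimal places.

x_4 = 607.62

Technical coefficients a_ij = z_ij / X_j:
  a_11 = 198/440 = 0.45, a_21 = 22/440 = 0.05, a_31 = 44/440 = 0.10, a_41 = 132/440 = 0.30
  a_12 = 105/300 = 0.35, a_22 = 105/300 = 0.35, a_32 = 15/300 = 0.05, a_42 = 0/300 = 0.00
  a_13 = 40/400 = 0.10, a_23 = 60/400 = 0.15, a_33 = 40/400 = 0.10, a_43 = 0/400 = 0.00
  a_14 = 10/200 = 0.05, a_24 = 80/200 = 0.40, a_34 = 20/200 = 0.10, a_44 = 10/200 = 0.05
I − A =
  [   0.55    -0.35    -0.10    -0.05]
  [  -0.05     0.65    -0.15    -0.40]
  [  -0.10    -0.05     0.90    -0.10]
  [  -0.30     0.00     0.00     0.95]
Compute the cofactors C_ij = (−1)^(i+j)·(3×3 minor ij) of I−A; the adjugate is their transpose:
adj(I−A) = Cᵀ =
  [ 0.548625   0.304000   0.111625   0.168625]
  [ 0.169500   0.444250   0.092875   0.205750]
  [ 0.089625   0.069125   0.271250   0.062375]
  [ 0.173250   0.096000   0.035250   0.289875]
det(I−A) = Σ_j (I−A)_1j·C_1j = (0.55)(0.548625) + (-0.35)(0.169500) + (-0.10)(0.089625) + (-0.05)(0.173250) = 0.22479375
(I − A)⁻¹ = adj(I−A) / det(I−A) ≈
  [   2.4406     1.3524     0.4966     0.7501]
  [   0.7540     1.9763     0.4132     0.9153]
  [   0.3987     0.3075     1.2067     0.2775]
  [   0.7707     0.4271     0.1568     1.2895]
x = (I − A)⁻¹ d = adj(I−A)·d / det(I−A), with det(I−A) = 0.22479375:
  x_1 = (0.548625·340 + 0.304000·300 + 0.111625·400 + 0.168625·120) / 0.22479375 = 342.6175 / 0.22479375 ≈ 1524.14
  x_2 = (0.169500·340 + 0.444250·300 + 0.092875·400 + 0.205750·120) / 0.22479375 = 252.745 / 0.22479375 ≈ 1124.34
  x_3 = (0.089625·340 + 0.069125·300 + 0.271250·400 + 0.062375·120) / 0.22479375 = 167.195 / 0.22479375 ≈ 743.77
  x_4 = (0.173250·340 + 0.096000·300 + 0.035250·400 + 0.289875·120) / 0.22479375 = 136.59 / 0.22479375 ≈ 607.62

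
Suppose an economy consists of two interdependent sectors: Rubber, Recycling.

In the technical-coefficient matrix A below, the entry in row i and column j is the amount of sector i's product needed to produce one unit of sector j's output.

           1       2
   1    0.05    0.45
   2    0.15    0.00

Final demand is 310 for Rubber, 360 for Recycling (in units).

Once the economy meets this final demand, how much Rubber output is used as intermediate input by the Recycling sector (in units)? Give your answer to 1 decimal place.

I − A =
  [   0.95    -0.45]
  [  -0.15     1.00]
det(I−A) = (0.95)(1.00) − (-0.45)(-0.15) = 0.8825
adj(I−A) = [[1.00, 0.45], [0.15, 0.95]]
(I − A)⁻¹ = adj(I−A) / det(I−A) ≈
  [   1.1331     0.5099]
  [   0.1700     1.0765]
First solve x = (I − A)⁻¹ d = adj(I−A)·d / det(I−A); in particular x_2 = (0.15·310 + 0.95·360) / 0.8825 = 388.50 / 0.8825 ≈ 440.227.
Intermediate flow from 1 to 2: z_12 = a_12 · x_2 = 0.45 × 388.50 / 0.8825 = 174.825 / 0.8825 ≈ 198.1.

z_12 = 198.1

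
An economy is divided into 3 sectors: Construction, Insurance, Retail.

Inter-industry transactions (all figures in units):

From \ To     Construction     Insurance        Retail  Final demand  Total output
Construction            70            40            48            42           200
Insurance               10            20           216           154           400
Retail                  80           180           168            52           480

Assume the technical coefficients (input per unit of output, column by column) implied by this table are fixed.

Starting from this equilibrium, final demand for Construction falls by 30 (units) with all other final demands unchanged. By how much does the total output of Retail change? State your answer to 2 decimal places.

Technical coefficients a_ij = z_ij / X_j:
  a_11 = 70/200 = 0.35, a_21 = 10/200 = 0.05, a_31 = 80/200 = 0.40
  a_12 = 40/400 = 0.10, a_22 = 20/400 = 0.05, a_32 = 180/400 = 0.45
  a_13 = 48/480 = 0.10, a_23 = 216/480 = 0.45, a_33 = 168/480 = 0.35
I − A =
  [   0.65    -0.10    -0.10]
  [  -0.05     0.95    -0.45]
  [  -0.40    -0.45     0.65]
Cofactors of I−A, C_ij = (−1)^(i+j)·(minor ij) (rows/columns in the sector order above):
  C_11 = (0.95)(0.65) − (-0.45)(-0.45) = 0.4150
  C_12 = −[(-0.05)(0.65) − (-0.45)(-0.40)] = 0.2125
  C_13 = (-0.05)(-0.45) − (0.95)(-0.40) = 0.4025
  C_21 = −[(-0.10)(0.65) − (-0.10)(-0.45)] = 0.1100
  C_22 = (0.65)(0.65) − (-0.10)(-0.40) = 0.3825
  C_23 = −[(0.65)(-0.45) − (-0.10)(-0.40)] = 0.3325
  C_31 = (-0.10)(-0.45) − (-0.10)(0.95) = 0.1400
  C_32 = −[(0.65)(-0.45) − (-0.10)(-0.05)] = 0.2975
  C_33 = (0.65)(0.95) − (-0.10)(-0.05) = 0.6125
det(I−A) = Σ_j (I−A)_1j·C_1j = (0.65)(0.4150) + (-0.10)(0.2125) + (-0.10)(0.4025) = 0.20825
adj(I−A) = Cᵀ =
  [ 0.4150   0.1100   0.1400]
  [ 0.2125   0.3825   0.2975]
  [ 0.4025   0.3325   0.6125]
(I − A)⁻¹ = adj(I−A) / det(I−A) ≈
  [   1.9928     0.5282     0.6723]
  [   1.0204     1.8367     1.4286]
  [   1.9328     1.5966     2.9412]
Δx = (I − A)⁻¹ Δd with Δd having -30 in the Construction component and 0 elsewhere.
So Δx_3 = L_31 · (-30), where L_31 = adj(I−A)_31 / det(I−A) = 0.4025 / 0.20825.
Δx_3 = 0.4025 × (-30) / 0.20825 = -12.075 / 0.20825 ≈ -57.98.

Δx_3 = -57.98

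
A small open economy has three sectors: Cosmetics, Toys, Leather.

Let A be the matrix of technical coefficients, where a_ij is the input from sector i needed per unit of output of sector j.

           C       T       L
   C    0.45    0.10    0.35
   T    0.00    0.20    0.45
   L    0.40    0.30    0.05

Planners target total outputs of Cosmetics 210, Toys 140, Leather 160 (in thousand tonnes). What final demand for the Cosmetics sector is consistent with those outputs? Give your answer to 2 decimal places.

d_C = 45.50

I − A =
  [   0.55    -0.10    -0.35]
  [   0.00     0.80    -0.45]
  [  -0.40    -0.30     0.95]
d = (I − A) x:
  d_C = (+0.55)·210 + (-0.10)·140 + (-0.35)·160 = 45.50
  d_T = (+0.00)·210 + (+0.80)·140 + (-0.45)·160 = 40.00
  d_L = (-0.40)·210 + (-0.30)·140 + (+0.95)·160 = 26.00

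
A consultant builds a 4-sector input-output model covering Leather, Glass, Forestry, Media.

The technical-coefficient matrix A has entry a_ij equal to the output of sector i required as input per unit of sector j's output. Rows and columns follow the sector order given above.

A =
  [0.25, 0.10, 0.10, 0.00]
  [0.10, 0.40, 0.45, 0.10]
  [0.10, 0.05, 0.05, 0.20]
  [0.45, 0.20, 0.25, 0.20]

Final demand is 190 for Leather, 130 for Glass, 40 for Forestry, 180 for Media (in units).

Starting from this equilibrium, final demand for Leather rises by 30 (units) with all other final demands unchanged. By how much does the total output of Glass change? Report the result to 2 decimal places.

Δx_2 = 23.41

I − A =
  [   0.75    -0.10    -0.10     0.00]
  [  -0.10     0.60    -0.45    -0.10]
  [  -0.10    -0.05     0.95    -0.20]
  [  -0.45    -0.20    -0.25     0.80]
Compute the cofactors C_ij = (−1)^(i+j)·(3×3 minor ij) of I−A; the adjugate is their transpose:
adj(I−A) = Cᵀ =
  [ 0.369750   0.079000   0.084500   0.031000]
  [ 0.192750   0.515500   0.301250   0.139750]
  [ 0.110250   0.077000   0.332500   0.092750]
  [ 0.290625   0.197375   0.226750   0.390125]
det(I−A) = Σ_j (I−A)_1j·C_1j = (0.75)(0.369750) + (-0.10)(0.192750) + (-0.10)(0.110250) + (0.00)(0.290625) = 0.2470125
(I − A)⁻¹ = adj(I−A) / det(I−A) ≈
  [   1.4969     0.3198     0.3421     0.1255]
  [   0.7803     2.0869     1.2196     0.5658]
  [   0.4463     0.3117     1.3461     0.3755]
  [   1.1766     0.7990     0.9180     1.5794]
Δx = (I − A)⁻¹ Δd with Δd having +30 in the Leather component and 0 elsewhere.
So Δx_2 = L_21 · (+30), where L_21 = adj(I−A)_21 / det(I−A) = 0.192750 / 0.2470125.
Δx_2 = 0.192750 × (+30) / 0.2470125 = 5.7825 / 0.2470125 ≈ 23.41.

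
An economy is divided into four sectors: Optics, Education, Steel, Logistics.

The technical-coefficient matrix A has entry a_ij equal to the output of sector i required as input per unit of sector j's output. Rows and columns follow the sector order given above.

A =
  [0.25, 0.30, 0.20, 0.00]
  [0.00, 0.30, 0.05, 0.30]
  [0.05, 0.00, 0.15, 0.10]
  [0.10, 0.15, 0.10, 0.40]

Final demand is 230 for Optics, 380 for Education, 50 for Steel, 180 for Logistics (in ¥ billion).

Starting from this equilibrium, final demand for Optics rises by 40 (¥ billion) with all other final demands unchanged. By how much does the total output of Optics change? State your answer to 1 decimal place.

I − A =
  [   0.75    -0.30    -0.20     0.00]
  [   0.00     0.70    -0.05    -0.30]
  [  -0.05     0.00     0.85    -0.10]
  [  -0.10    -0.15    -0.10     0.60]
Compute the cofactors C_ij = (−1)^(i+j)·(3×3 minor ij) of I−A; the adjugate is their transpose:
adj(I−A) = Cᵀ =
  [ 0.311000   0.153000   0.093000   0.092000]
  [ 0.029000   0.367000   0.051000   0.192000]
  [ 0.025750   0.023250   0.272250   0.057000]
  [ 0.063375   0.121125   0.073625   0.438500]
det(I−A) = Σ_j (I−A)_1j·C_1j = (0.75)(0.311000) + (-0.30)(0.029000) + (-0.20)(0.025750) + (0.00)(0.063375) = 0.2194
(I − A)⁻¹ = adj(I−A) / det(I−A) ≈
  [   1.4175     0.6974     0.4239     0.4193]
  [   0.1322     1.6727     0.2325     0.8751]
  [   0.1174     0.1060     1.2409     0.2598]
  [   0.2889     0.5521     0.3356     1.9986]
Δx = (I − A)⁻¹ Δd with Δd having +40 in the Optics component and 0 elsewhere.
So Δx_1 = L_11 · (+40), where L_11 = adj(I−A)_11 / det(I−A) = 0.311000 / 0.2194.
Δx_1 = 0.311000 × (+40) / 0.2194 = 12.44 / 0.2194 ≈ 56.7.

Δx_1 = 56.7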